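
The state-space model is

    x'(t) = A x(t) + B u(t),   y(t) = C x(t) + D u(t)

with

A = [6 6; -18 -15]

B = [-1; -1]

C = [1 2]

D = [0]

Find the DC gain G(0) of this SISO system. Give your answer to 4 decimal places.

1.5000

G(0) = C(-A)^{-1}B + D = -C A^{-1} B + D.
det A = 18, so A^{-1} = (1/18)·adj(A) = [[-5/6, -1/3], [1, 1/3]]
A^{-1} B = [7/6, -4/3]^T
C A^{-1} B = -3/2
G(0) = D - C A^{-1} B = 0 - (-3/2) = 3/2 ≈ 1.5000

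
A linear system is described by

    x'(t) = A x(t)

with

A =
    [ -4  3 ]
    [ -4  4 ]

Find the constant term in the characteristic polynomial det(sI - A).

-4

For a 2×2 matrix, det(sI - A) = s^2 - (tr A)s + det A.
tr A = 0, det A = -4.
So p(s) = s^2 - 4.
The constant term is -4.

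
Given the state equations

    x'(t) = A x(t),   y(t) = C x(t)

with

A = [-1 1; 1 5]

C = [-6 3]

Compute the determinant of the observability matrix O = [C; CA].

-81

CA = [[9, 9]]
Observability matrix O = [C; CA] = [[-6, 3], [9, 9]]
det(O) = (-6)·9 - 3·9 = -54 - 27 = -81
Since det(O) ≠ 0, rank(O) = 2 and the system is completely observable.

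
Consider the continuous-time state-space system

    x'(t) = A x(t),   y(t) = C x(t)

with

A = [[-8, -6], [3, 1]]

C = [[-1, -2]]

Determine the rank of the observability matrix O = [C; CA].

CA = [[2, 4]]
Observability matrix O = [C; CA] = [[-1, -2], [2, 4]]
Every row of O is a scalar multiple of row 1 = [-1, -2] (multipliers 1, -2), so the rows span a one-dimensional space.
O ≠ 0, hence rank(O) = 1.
rank(O) = 1 < n = 2, so the pair (A, C) is not completely observable.

1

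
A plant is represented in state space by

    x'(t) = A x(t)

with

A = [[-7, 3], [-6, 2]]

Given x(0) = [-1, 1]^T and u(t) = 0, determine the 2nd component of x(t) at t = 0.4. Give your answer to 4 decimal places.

det(sI - A) = s^2 - (tr A)s + det A, with tr A = (-7) + 2 = -5 and det A = (-7)·2 - 3·(-6) = -14 - (-18) = 4.
So p(s) = det(sI - A) = s^2 + 5s + 4.
Factor s^2 + 5s + 4: two numbers with sum -5 and product 4 are -1 and -4, so s^2 + 5s + 4 = (s + 1)(s + 4).
Hence p(s) = (s + 1) (s + 4), with roots -4, -1.
The eigenvalues -4, -1 are distinct and real, so A is diagonalisable and x(t) = e^{At} x(0) = V diag(e^{λ_i t}) V^{-1} x(0), where the columns of V are the eigenvectors.
λ = -4: A - (-4)I = [[-3, 3], [-6, 6]]. Row 1 gives (-3)·v1 + 3·v2 = 0, so take v_1 = [-1, -1]^T.
λ = -1: A - (-1)I = [[-6, 3], [-6, 3]]. Row 1 gives (-6)·v1 + 3·v2 = 0, so take v_2 = [-1, -2]^T.
V = [v_1 v_2] = [[-1, -1], [-1, -2]] has det V = 1, so V^{-1} = adj(V)/det V = [[-2, 1], [1, -1]].
Modal coordinates z(0) = V^{-1} x(0): (-2)·(-1) + 1·1 = 3; 1·(-1) + (-1)·1 = -2; so z(0) = [3, -2]^T.
x_2(t) = Σ_i (v_i)_2 · z_i(0) · e^{λ_i t} (row 2 of V times the modal terms).
x_2(0.4) = (-1)·3·e^{-4·0.4} + (-2)·(-2)·e^{-1·0.4} = (-3)·0.201897 + 4·0.670320 = 2.0756.

2.0756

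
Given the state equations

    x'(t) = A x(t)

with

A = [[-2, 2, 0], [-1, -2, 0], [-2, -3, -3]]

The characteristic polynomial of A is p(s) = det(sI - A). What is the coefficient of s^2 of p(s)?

7

Expand det(sI - A) for the 3×3 matrix.
p(s) = s^3 + 7s^2 + 18s + 18.
(Check: constant term = det(-A) = (-1)^3 det A = 18; coefficient of s^2 = -tr A = 7.)
The coefficient of s^2 is 7.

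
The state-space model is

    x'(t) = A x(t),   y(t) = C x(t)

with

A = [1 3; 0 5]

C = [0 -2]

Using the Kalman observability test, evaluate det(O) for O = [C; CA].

0

CA = [[0, -10]]
Observability matrix O = [C; CA] = [[0, -2], [0, -10]]
det(O) = 0·(-10) - (-2)·0 = 0 - 0 = 0
Since det(O) = 0, rank(O) < 2 and the system is not completely observable.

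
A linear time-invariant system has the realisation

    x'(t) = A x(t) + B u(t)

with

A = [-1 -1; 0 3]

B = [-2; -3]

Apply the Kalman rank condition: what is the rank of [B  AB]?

2

AB = [[5], [-9]]
Controllability matrix C = [B  AB] = [[-2, 5], [-3, -9]]
det(C) = (-2)·(-9) - 5·(-3) = 18 - (-15) = 33 ≠ 0, so rank(C) = 2.
rank(C) = 2 = n, so the pair (A, B) is completely controllable.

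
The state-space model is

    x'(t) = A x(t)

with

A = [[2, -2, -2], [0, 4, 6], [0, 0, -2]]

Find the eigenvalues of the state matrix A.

-2, 2, 4

det(sI - A) = s^3 - (tr A)s^2 + (M11 + M22 + M33)s - det A, where Mii is the 2×2 principal minor of A obtained by deleting row i and column i.
tr A = 2 + 4 + (-2) = 4; M11 = 4·(-2) - 6·0 = -8 - 0 = -8; M22 = 2·(-2) - (-2)·0 = -4 - 0 = -4; M33 = 2·4 - (-2)·0 = 8 - 0 = 8; sum of minors = -4.
det A = 2·(4·(-2) - 6·0) - (-2)·(0·(-2) - 6·0) + (-2)·(0·0 - 4·0) = 2·(-8) - (-2)·0 + (-2)·0 = -16.
So p(s) = det(sI - A) = s^3 - 4s^2 - 4s + 16.
Rational-root test: any integer root divides 16. Testing small divisors, s = -2 works: p(-2) = -8 + (-16) + 8 + 16 = 0, so (s + 2) is a factor.
Dividing, p(s) = (s + 2)(s^2 - 6s + 8).
Factor s^2 - 6s + 8: two numbers with sum 6 and product 8 are 4 and 2, so s^2 - 6s + 8 = (s - 4)(s - 2).
Hence p(s) = (s - 4) (s - 2) (s + 2), with roots -2, 2, 4.
At least one eigenvalue has non-negative real part, so the system is not asymptotically stable.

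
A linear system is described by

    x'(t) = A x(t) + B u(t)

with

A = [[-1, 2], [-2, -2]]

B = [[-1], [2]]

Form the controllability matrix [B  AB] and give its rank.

AB = [[5], [-2]]
Controllability matrix C = [B  AB] = [[-1, 5], [2, -2]]
det(C) = (-1)·(-2) - 5·2 = 2 - 10 = -8 ≠ 0, so rank(C) = 2.
rank(C) = 2 = n, so the pair (A, B) is completely controllable.

2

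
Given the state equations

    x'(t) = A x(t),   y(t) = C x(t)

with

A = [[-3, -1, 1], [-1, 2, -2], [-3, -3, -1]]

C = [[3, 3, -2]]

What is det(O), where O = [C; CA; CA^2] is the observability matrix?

CA = [[-6, 9, -1]]
CA^2 = [[12, 27, -23]]
Observability matrix O = [C; CA; CA^2] = [[3, 3, -2], [-6, 9, -1], [12, 27, -23]]
Expanding along the first row, det(O) = 3·(9·(-23) - (-1)·27) - 3·((-6)·(-23) - (-1)·12) + (-2)·((-6)·27 - 9·12) = 3·(-180) - 3·150 + (-2)·(-270) = -450
Since det(O) ≠ 0, rank(O) = 3 and the system is completely observable.

-450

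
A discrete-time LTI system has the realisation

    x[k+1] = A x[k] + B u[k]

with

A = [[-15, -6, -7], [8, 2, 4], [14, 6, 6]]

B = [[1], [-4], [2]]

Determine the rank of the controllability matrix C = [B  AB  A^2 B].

AB = [[-5], [8], [2]]
A^2B = [[13], [-16], [-10]]
Controllability matrix C = [B  AB  A^2B] = [[1, -5, 13], [-4, 8, -16], [2, 2, -10]]
The rows r1, r2, r3 of C are linearly dependent: 2·r1 + r2 + r3 = 0 (check each entry), so rank(C) ≤ 2.
The 2×2 minor from rows 1, 2, columns 1, 2 is 1·8 - (-5)·(-4) = 8 - 20 = -12 ≠ 0, so rank(C) = 2.
rank(C) = 2 < n = 3, so the pair (A, B) is not completely controllable.

2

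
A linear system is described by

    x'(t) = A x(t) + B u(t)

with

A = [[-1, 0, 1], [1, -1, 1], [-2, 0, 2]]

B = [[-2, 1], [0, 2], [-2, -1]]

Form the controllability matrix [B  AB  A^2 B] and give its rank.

3

AB = [[0, -2], [-4, -2], [0, -4]]
A^2B = [[0, -2], [4, -4], [0, -4]]
Controllability matrix C = [B  AB  A^2B] = [[-2, 1, 0, -2, 0, -2], [0, 2, -4, -2, 4, -4], [-2, -1, 0, -4, 0, -4]]
Take the 3×3 submatrix of C formed by columns 1, 2, 3: [[-2, 1, 0], [0, 2, -4], [-2, -1, 0]]. Its determinant is (-2)·(2·0 - (-4)·(-1)) - 1·(0·0 - (-4)·(-2)) + 0·(0·(-1) - 2·(-2)) = (-2)·(-4) - 1·(-8) + 0·4 = 16 ≠ 0.
So rank(C) ≥ 3; since C has 3 rows, rank(C) = 3.
rank(C) = 3 = n, so the pair (A, B) is completely controllable.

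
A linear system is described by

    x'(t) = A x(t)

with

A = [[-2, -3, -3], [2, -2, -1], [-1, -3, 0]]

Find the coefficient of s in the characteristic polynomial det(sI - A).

4

Expand det(sI - A) for the 3×3 matrix.
p(s) = s^3 + 4s^2 + 4s - 27.
(Check: constant term = det(-A) = (-1)^3 det A = -27; coefficient of s^2 = -tr A = 4.)
The coefficient of s is 4.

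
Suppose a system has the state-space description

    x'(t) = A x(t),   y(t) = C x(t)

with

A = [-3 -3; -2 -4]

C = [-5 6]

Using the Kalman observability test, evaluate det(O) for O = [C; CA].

27

CA = [[3, -9]]
Observability matrix O = [C; CA] = [[-5, 6], [3, -9]]
det(O) = (-5)·(-9) - 6·3 = 45 - 18 = 27
Since det(O) ≠ 0, rank(O) = 2 and the system is completely observable.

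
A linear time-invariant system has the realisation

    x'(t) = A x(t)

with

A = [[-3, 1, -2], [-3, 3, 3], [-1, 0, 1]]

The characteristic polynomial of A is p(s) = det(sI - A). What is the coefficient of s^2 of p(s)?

Expand det(sI - A) for the 3×3 matrix.
p(s) = s^3 - s^2 - 8s + 15.
(Check: constant term = det(-A) = (-1)^3 det A = 15; coefficient of s^2 = -tr A = -1.)
The coefficient of s^2 is -1.

-1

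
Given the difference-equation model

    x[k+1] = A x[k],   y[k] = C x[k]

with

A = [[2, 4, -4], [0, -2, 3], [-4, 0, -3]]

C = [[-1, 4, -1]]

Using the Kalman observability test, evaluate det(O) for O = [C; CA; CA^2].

-4468

CA = [[2, -12, 19]]
CA^2 = [[-72, 32, -101]]
Observability matrix O = [C; CA; CA^2] = [[-1, 4, -1], [2, -12, 19], [-72, 32, -101]]
Expanding along the first row, det(O) = (-1)·((-12)·(-101) - 19·32) - 4·(2·(-101) - 19·(-72)) + (-1)·(2·32 - (-12)·(-72)) = (-1)·604 - 4·1166 + (-1)·(-800) = -4468
Since det(O) ≠ 0, rank(O) = 3 and the system is completely observable.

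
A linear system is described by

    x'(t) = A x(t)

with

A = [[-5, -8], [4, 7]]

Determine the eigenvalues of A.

det(sI - A) = s^2 - (tr A)s + det A, with tr A = (-5) + 7 = 2 and det A = (-5)·7 - (-8)·4 = -35 - (-32) = -3.
So p(s) = det(sI - A) = s^2 - 2s - 3.
Factor s^2 - 2s - 3: two numbers with sum 2 and product -3 are 3 and -1, so s^2 - 2s - 3 = (s - 3)(s + 1).
Hence p(s) = (s - 3) (s + 1), with roots -1, 3.
At least one eigenvalue has non-negative real part, so the system is not asymptotically stable.

-1, 3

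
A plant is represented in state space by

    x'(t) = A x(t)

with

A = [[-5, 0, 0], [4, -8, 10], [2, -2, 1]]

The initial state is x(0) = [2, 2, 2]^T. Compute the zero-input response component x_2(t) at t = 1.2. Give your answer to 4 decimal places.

det(sI - A) = s^3 - (tr A)s^2 + (M11 + M22 + M33)s - det A, where Mii is the 2×2 principal minor of A obtained by deleting row i and column i.
tr A = (-5) + (-8) + 1 = -12; M11 = (-8)·1 - 10·(-2) = -8 - (-20) = 12; M22 = (-5)·1 - 0·2 = -5 - 0 = -5; M33 = (-5)·(-8) - 0·4 = 40 - 0 = 40; sum of minors = 47.
det A = (-5)·((-8)·1 - 10·(-2)) - 0·(4·1 - 10·2) + 0·(4·(-2) - (-8)·2) = (-5)·12 - 0·(-16) + 0·8 = -60.
So p(s) = det(sI - A) = s^3 + 12s^2 + 47s + 60.
Rational-root test: any integer root divides 60. Testing small divisors, s = -3 works: p(-3) = -27 + 108 + (-141) + 60 = 0, so (s + 3) is a factor.
Dividing, p(s) = (s + 3)(s^2 + 9s + 20).
Factor s^2 + 9s + 20: two numbers with sum -9 and product 20 are -4 and -5, so s^2 + 9s + 20 = (s + 4)(s + 5).
Hence p(s) = (s + 3) (s + 4) (s + 5), with roots -5, -4, -3.
The eigenvalues -5, -4, -3 are distinct and real, so A is diagonalisable and x(t) = e^{At} x(0) = V diag(e^{λ_i t}) V^{-1} x(0), where the columns of V are the eigenvectors.
λ = -5: A - (-5)I = [[0, 0, 0], [4, -3, 10], [2, -2, 6]]. v must be orthogonal to every row; (row 2) × (row 3) = [2, -4, -2], so take v_1 = [1, -2, -1]^T.
λ = -4: A - (-4)I = [[-1, 0, 0], [4, -4, 10], [2, -2, 5]]. v must be orthogonal to every row; (row 1) × (row 2) = [0, 10, 4], so take v_2 = [0, 5, 2]^T.
λ = -3: A - (-3)I = [[-2, 0, 0], [4, -5, 10], [2, -2, 4]]. v must be orthogonal to every row; (row 1) × (row 2) = [0, 20, 10], so take v_3 = [0, -2, -1]^T.
V = [v_1 v_2 v_3] = [[1, 0, 0], [-2, 5, -2], [-1, 2, -1]] has det V = -1, so V^{-1} = adj(V)/det V = [[1, 0, 0], [0, 1, -2], [-1, 2, -5]].
Modal coordinates z(0) = V^{-1} x(0): 1·2 + 0·2 + 0·2 = 2; 0·2 + 1·2 + (-2)·2 = -2; (-1)·2 + 2·2 + (-5)·2 = -8; so z(0) = [2, -2, -8]^T.
x_2(t) = Σ_i (v_i)_2 · z_i(0) · e^{λ_i t} (row 2 of V times the modal terms).
x_2(1.2) = (-2)·2·e^{-5·1.2} + 5·(-2)·e^{-4·1.2} + (-2)·(-8)·e^{-3·1.2} = (-4)·0.002479 + (-10)·0.008230 + 16·0.027324 = 0.3450.

0.3450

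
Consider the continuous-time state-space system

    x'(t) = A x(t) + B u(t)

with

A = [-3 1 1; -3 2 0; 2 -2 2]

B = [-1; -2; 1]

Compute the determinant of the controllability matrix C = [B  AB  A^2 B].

43

AB = [[2], [-1], [4]]
A^2B = [[-3], [-8], [14]]
Controllability matrix C = [B  AB  A^2B] = [[-1, 2, -3], [-2, -1, -8], [1, 4, 14]]
Expanding along the first row, det(C) = (-1)·((-1)·14 - (-8)·4) - 2·((-2)·14 - (-8)·1) + (-3)·((-2)·4 - (-1)·1) = (-1)·18 - 2·(-20) + (-3)·(-7) = 43
Since det(C) ≠ 0, rank(C) = 3 and the system is completely controllable.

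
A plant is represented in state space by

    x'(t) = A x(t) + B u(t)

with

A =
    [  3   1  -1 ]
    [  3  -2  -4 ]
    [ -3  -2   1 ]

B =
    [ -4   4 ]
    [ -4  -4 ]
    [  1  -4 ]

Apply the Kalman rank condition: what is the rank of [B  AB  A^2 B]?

3

AB = [[-17, 12], [-8, 36], [21, -8]]
A^2B = [[-80, 80], [-119, -4], [88, -116]]
Controllability matrix C = [B  AB  A^2B] = [[-4, 4, -17, 12, -80, 80], [-4, -4, -8, 36, -119, -4], [1, -4, 21, -8, 88, -116]]
Take the 3×3 submatrix of C formed by columns 1, 2, 3: [[-4, 4, -17], [-4, -4, -8], [1, -4, 21]]. Its determinant is (-4)·((-4)·21 - (-8)·(-4)) - 4·((-4)·21 - (-8)·1) + (-17)·((-4)·(-4) - (-4)·1) = (-4)·(-116) - 4·(-76) + (-17)·20 = 428 ≠ 0.
So rank(C) ≥ 3; since C has 3 rows, rank(C) = 3.
rank(C) = 3 = n, so the pair (A, B) is completely controllable.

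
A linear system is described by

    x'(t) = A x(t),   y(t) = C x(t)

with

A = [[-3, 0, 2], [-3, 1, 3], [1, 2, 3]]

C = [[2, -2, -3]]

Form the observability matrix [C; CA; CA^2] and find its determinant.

CA = [[-3, -8, -11]]
CA^2 = [[22, -30, -63]]
Observability matrix O = [C; CA; CA^2] = [[2, -2, -3], [-3, -8, -11], [22, -30, -63]]
Expanding along the first row, det(O) = 2·((-8)·(-63) - (-11)·(-30)) - (-2)·((-3)·(-63) - (-11)·22) + (-3)·((-3)·(-30) - (-8)·22) = 2·174 - (-2)·431 + (-3)·266 = 412
Since det(O) ≠ 0, rank(O) = 3 and the system is completely observable.

412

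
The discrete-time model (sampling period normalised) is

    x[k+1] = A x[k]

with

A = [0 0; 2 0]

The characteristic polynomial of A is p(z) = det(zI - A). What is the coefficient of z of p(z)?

0

For a 2×2 matrix, det(zI - A) = z^2 - (tr A)z + det A.
tr A = 0, det A = 0.
So p(z) = z^2.
The coefficient of z is 0.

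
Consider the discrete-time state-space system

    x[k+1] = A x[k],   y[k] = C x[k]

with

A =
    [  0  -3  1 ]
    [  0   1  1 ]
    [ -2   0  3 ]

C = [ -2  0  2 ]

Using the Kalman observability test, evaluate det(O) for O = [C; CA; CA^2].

-72

CA = [[-4, 6, 4]]
CA^2 = [[-8, 18, 14]]
Observability matrix O = [C; CA; CA^2] = [[-2, 0, 2], [-4, 6, 4], [-8, 18, 14]]
Expanding along the first row, det(O) = (-2)·(6·14 - 4·18) - 0·((-4)·14 - 4·(-8)) + 2·((-4)·18 - 6·(-8)) = (-2)·12 - 0·(-24) + 2·(-24) = -72
Since det(O) ≠ 0, rank(O) = 3 and the system is completely observable.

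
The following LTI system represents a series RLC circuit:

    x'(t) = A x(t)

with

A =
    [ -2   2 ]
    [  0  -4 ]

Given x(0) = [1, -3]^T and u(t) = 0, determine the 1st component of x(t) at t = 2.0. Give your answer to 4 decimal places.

-0.0356

det(sI - A) = s^2 - (tr A)s + det A, with tr A = (-2) + (-4) = -6 and det A = (-2)·(-4) - 2·0 = 8 - 0 = 8.
So p(s) = det(sI - A) = s^2 + 6s + 8.
Factor s^2 + 6s + 8: two numbers with sum -6 and product 8 are -2 and -4, so s^2 + 6s + 8 = (s + 2)(s + 4).
Hence p(s) = (s + 2) (s + 4), with roots -4, -2.
The eigenvalues -4, -2 are distinct and real, so A is diagonalisable and x(t) = e^{At} x(0) = V diag(e^{λ_i t}) V^{-1} x(0), where the columns of V are the eigenvectors.
λ = -4: A - (-4)I = [[2, 2], [0, 0]]. Row 1 gives 2·v1 + 2·v2 = 0, so take v_1 = [-1, 1]^T.
λ = -2: A - (-2)I = [[0, 2], [0, -2]]. Row 1 gives 0·v1 + 2·v2 = 0, so take v_2 = [1, 0]^T.
V = [v_1 v_2] = [[-1, 1], [1, 0]] has det V = -1, so V^{-1} = adj(V)/det V = [[0, 1], [1, 1]].
Modal coordinates z(0) = V^{-1} x(0): 0·1 + 1·(-3) = -3; 1·1 + 1·(-3) = -2; so z(0) = [-3, -2]^T.
x_1(t) = Σ_i (v_i)_1 · z_i(0) · e^{λ_i t} (row 1 of V times the modal terms).
x_1(2.0) = (-1)·(-3)·e^{-4·2.0} + 1·(-2)·e^{-2·2.0} = 3·0.000335 + (-2)·0.018316 = -0.0356.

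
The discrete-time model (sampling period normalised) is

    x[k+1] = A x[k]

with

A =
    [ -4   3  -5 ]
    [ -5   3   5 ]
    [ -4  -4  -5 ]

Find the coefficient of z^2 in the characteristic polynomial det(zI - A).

Expand det(zI - A) for the 3×3 matrix.
p(z) = z^3 + 6z^2 + 8z + 315.
(Check: constant term = det(-A) = (-1)^3 det A = 315; coefficient of z^2 = -tr A = 6.)
The coefficient of z^2 is 6.

6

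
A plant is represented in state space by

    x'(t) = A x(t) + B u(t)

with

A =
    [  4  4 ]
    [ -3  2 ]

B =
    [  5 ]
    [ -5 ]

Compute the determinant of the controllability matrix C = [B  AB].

AB = [[0], [-25]]
Controllability matrix C = [B  AB] = [[5, 0], [-5, -25]]
det(C) = 5·(-25) - 0·(-5) = -125 - 0 = -125
Since det(C) ≠ 0, rank(C) = 2 and the system is completely controllable.

-125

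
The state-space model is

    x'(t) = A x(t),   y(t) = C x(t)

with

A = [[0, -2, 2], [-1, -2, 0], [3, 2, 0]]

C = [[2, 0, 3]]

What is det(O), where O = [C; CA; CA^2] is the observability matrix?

-254

CA = [[9, 2, 4]]
CA^2 = [[10, -14, 18]]
Observability matrix O = [C; CA; CA^2] = [[2, 0, 3], [9, 2, 4], [10, -14, 18]]
Expanding along the first row, det(O) = 2·(2·18 - 4·(-14)) - 0·(9·18 - 4·10) + 3·(9·(-14) - 2·10) = 2·92 - 0·122 + 3·(-146) = -254
Since det(O) ≠ 0, rank(O) = 3 and the system is completely observable.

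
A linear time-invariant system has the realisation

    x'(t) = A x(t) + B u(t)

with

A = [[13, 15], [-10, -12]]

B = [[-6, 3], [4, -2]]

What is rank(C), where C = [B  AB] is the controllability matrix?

1

AB = [[-18, 9], [12, -6]]
Controllability matrix C = [B  AB] = [[-6, 3, -18, 9], [4, -2, 12, -6]]
Every column of C is a scalar multiple of column 1 = [-6, 4] (multipliers 1, -1/2, 3, -3/2), so the columns span a one-dimensional space.
C ≠ 0, hence rank(C) = 1.
rank(C) = 1 < n = 2, so the pair (A, B) is not completely controllable.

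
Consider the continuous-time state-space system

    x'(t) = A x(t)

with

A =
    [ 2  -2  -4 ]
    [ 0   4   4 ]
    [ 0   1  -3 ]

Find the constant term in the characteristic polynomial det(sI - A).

32

Expand det(sI - A) for the 3×3 matrix.
p(s) = s^3 - 3s^2 - 14s + 32.
(Check: constant term = det(-A) = (-1)^3 det A = 32; coefficient of s^2 = -tr A = -3.)
The constant term is 32.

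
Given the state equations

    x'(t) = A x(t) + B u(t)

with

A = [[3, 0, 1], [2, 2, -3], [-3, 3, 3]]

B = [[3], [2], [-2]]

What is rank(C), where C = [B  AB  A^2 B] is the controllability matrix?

3

AB = [[7], [16], [-9]]
A^2B = [[12], [73], [0]]
Controllability matrix C = [B  AB  A^2B] = [[3, 7, 12], [2, 16, 73], [-2, -9, 0]]
det(C) = 3·(16·0 - 73·(-9)) - 7·(2·0 - 73·(-2)) + 12·(2·(-9) - 16·(-2)) = 3·657 - 7·146 + 12·14 = 1117 ≠ 0, so rank(C) = 3.
rank(C) = 3 = n, so the pair (A, B) is completely controllable.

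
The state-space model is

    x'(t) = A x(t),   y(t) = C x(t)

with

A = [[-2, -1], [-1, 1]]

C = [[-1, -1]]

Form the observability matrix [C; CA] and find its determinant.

CA = [[3, 0]]
Observability matrix O = [C; CA] = [[-1, -1], [3, 0]]
det(O) = (-1)·0 - (-1)·3 = 0 - (-3) = 3
Since det(O) ≠ 0, rank(O) = 2 and the system is completely observable.

3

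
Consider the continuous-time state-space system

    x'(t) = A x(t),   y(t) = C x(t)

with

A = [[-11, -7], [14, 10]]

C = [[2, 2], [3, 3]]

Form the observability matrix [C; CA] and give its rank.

CA = [[6, 6], [9, 9]]
Observability matrix O = [C; CA] = [[2, 2], [3, 3], [6, 6], [9, 9]]
Every row of O is a scalar multiple of row 1 = [2, 2] (multipliers 1, 3/2, 3, 9/2), so the rows span a one-dimensional space.
O ≠ 0, hence rank(O) = 1.
rank(O) = 1 < n = 2, so the pair (A, C) is not completely observable.

1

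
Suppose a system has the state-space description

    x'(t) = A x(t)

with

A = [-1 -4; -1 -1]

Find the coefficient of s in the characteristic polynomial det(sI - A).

For a 2×2 matrix, det(sI - A) = s^2 - (tr A)s + det A.
tr A = -2, det A = -3.
So p(s) = s^2 + 2s - 3.
The coefficient of s is 2.

2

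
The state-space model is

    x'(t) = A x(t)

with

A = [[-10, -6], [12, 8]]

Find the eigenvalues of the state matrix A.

det(sI - A) = s^2 - (tr A)s + det A, with tr A = (-10) + 8 = -2 and det A = (-10)·8 - (-6)·12 = -80 - (-72) = -8.
So p(s) = det(sI - A) = s^2 + 2s - 8.
Factor s^2 + 2s - 8: two numbers with sum -2 and product -8 are 2 and -4, so s^2 + 2s - 8 = (s - 2)(s + 4).
Hence p(s) = (s - 2) (s + 4), with roots -4, 2.
At least one eigenvalue has non-negative real part, so the system is not asymptotically stable.

-4, 2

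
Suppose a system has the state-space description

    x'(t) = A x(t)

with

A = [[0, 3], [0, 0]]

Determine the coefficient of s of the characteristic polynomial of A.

0

For a 2×2 matrix, det(sI - A) = s^2 - (tr A)s + det A.
tr A = 0, det A = 0.
So p(s) = s^2.
The coefficient of s is 0.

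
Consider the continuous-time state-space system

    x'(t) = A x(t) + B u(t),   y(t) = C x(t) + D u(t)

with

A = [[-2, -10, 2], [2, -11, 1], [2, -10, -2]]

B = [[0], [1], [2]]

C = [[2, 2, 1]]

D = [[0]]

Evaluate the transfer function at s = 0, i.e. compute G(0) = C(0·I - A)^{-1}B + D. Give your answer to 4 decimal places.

G(0) = C(-A)^{-1}B + D = -C A^{-1} B + D.
det A = -120, so A^{-1} = (1/-120)·adj(A) = [[-4/15, 1/3, -1/10], [-1/20, 0, -1/20], [-1/60, 1/3, -7/20]]
A^{-1} B = [2/15, -1/10, -11/30]^T
C A^{-1} B = -3/10
G(0) = D - C A^{-1} B = 0 - (-3/10) = 3/10 ≈ 0.3000

0.3000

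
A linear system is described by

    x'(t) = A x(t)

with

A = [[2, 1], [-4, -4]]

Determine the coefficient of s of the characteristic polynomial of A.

For a 2×2 matrix, det(sI - A) = s^2 - (tr A)s + det A.
tr A = -2, det A = -4.
So p(s) = s^2 + 2s - 4.
The coefficient of s is 2.

2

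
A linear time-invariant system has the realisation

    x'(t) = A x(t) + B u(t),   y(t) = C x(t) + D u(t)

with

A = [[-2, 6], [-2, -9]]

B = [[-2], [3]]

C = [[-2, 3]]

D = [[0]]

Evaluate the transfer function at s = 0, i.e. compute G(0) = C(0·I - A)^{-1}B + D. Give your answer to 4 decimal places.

G(0) = C(-A)^{-1}B + D = -C A^{-1} B + D.
det A = 30, so A^{-1} = (1/30)·adj(A) = [[-3/10, -1/5], [1/15, -1/15]]
A^{-1} B = [0, -1/3]^T
C A^{-1} B = -1
G(0) = D - C A^{-1} B = 0 - (-1) = 1

1.0000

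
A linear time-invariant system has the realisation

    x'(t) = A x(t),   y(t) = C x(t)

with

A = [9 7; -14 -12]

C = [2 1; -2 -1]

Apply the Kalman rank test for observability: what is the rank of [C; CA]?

CA = [[4, 2], [-4, -2]]
Observability matrix O = [C; CA] = [[2, 1], [-2, -1], [4, 2], [-4, -2]]
Every row of O is a scalar multiple of row 1 = [2, 1] (multipliers 1, -1, 2, -2), so the rows span a one-dimensional space.
O ≠ 0, hence rank(O) = 1.
rank(O) = 1 < n = 2, so the pair (A, C) is not completely observable.

1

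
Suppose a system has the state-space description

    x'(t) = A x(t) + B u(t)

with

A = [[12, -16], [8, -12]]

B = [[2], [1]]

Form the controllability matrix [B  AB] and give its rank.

1

AB = [[8], [4]]
Controllability matrix C = [B  AB] = [[2, 8], [1, 4]]
Every column of C is a scalar multiple of column 1 = [2, 1] (multipliers 1, 4), so the columns span a one-dimensional space.
C ≠ 0, hence rank(C) = 1.
rank(C) = 1 < n = 2, so the pair (A, B) is not completely controllable.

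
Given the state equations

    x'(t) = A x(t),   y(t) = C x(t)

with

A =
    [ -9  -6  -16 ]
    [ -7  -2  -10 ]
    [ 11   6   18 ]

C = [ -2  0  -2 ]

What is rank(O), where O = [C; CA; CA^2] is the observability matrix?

1

CA = [[-4, 0, -4]]
CA^2 = [[-8, 0, -8]]
Observability matrix O = [C; CA; CA^2] = [[-2, 0, -2], [-4, 0, -4], [-8, 0, -8]]
Every row of O is a scalar multiple of row 1 = [-2, 0, -2] (multipliers 1, 2, 4), so the rows span a one-dimensional space.
O ≠ 0, hence rank(O) = 1.
rank(O) = 1 < n = 3, so the pair (A, C) is not completely observable.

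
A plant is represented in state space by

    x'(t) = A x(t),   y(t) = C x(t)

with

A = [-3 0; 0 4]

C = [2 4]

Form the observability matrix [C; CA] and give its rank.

CA = [[-6, 16]]
Observability matrix O = [C; CA] = [[2, 4], [-6, 16]]
det(O) = 2·16 - 4·(-6) = 32 - (-24) = 56 ≠ 0, so rank(O) = 2.
rank(O) = 2 = n, so the pair (A, C) is completely observable.

2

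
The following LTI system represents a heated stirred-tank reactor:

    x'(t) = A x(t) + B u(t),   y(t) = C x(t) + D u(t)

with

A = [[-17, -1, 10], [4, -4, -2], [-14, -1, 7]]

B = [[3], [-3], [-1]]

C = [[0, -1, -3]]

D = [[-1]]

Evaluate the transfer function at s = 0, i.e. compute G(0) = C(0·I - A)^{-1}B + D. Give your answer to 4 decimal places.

G(0) = C(-A)^{-1}B + D = -C A^{-1} B + D.
det A = -90, so A^{-1} = (1/-90)·adj(A) = [[1/3, 1/30, -7/15], [0, -7/30, -1/15], [2/3, 1/30, -4/5]]
A^{-1} B = [41/30, 23/30, 27/10]^T
C A^{-1} B = -133/15
G(0) = D - C A^{-1} B = -1 - (-133/15) = 118/15 ≈ 7.8667

7.8667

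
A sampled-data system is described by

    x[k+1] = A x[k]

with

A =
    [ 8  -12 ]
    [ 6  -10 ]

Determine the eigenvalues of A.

det(zI - A) = z^2 - (tr A)z + det A, with tr A = 8 + (-10) = -2 and det A = 8·(-10) - (-12)·6 = -80 - (-72) = -8.
So p(z) = det(zI - A) = z^2 + 2z - 8.
Factor z^2 + 2z - 8: two numbers with sum -2 and product -8 are 2 and -4, so z^2 + 2z - 8 = (z - 2)(z + 4).
Hence p(z) = (z - 2) (z + 4), with roots -4, 2.

-4, 2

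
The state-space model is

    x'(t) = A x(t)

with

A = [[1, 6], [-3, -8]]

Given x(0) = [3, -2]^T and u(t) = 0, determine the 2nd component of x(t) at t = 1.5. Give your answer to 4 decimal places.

-0.0503

det(sI - A) = s^2 - (tr A)s + det A, with tr A = 1 + (-8) = -7 and det A = 1·(-8) - 6·(-3) = -8 - (-18) = 10.
So p(s) = det(sI - A) = s^2 + 7s + 10.
Factor s^2 + 7s + 10: two numbers with sum -7 and product 10 are -2 and -5, so s^2 + 7s + 10 = (s + 2)(s + 5).
Hence p(s) = (s + 2) (s + 5), with roots -5, -2.
The eigenvalues -5, -2 are distinct and real, so A is diagonalisable and x(t) = e^{At} x(0) = V diag(e^{λ_i t}) V^{-1} x(0), where the columns of V are the eigenvectors.
λ = -5: A - (-5)I = [[6, 6], [-3, -3]]. Row 1 gives 6·v1 + 6·v2 = 0, so take v_1 = [1, -1]^T.
λ = -2: A - (-2)I = [[3, 6], [-3, -6]]. Row 1 gives 3·v1 + 6·v2 = 0, so take v_2 = [2, -1]^T.
V = [v_1 v_2] = [[1, 2], [-1, -1]] has det V = 1, so V^{-1} = adj(V)/det V = [[-1, -2], [1, 1]].
Modal coordinates z(0) = V^{-1} x(0): (-1)·3 + (-2)·(-2) = 1; 1·3 + 1·(-2) = 1; so z(0) = [1, 1]^T.
x_2(t) = Σ_i (v_i)_2 · z_i(0) · e^{λ_i t} (row 2 of V times the modal terms).
x_2(1.5) = (-1)·1·e^{-5·1.5} + (-1)·1·e^{-2·1.5} = (-1)·0.000553 + (-1)·0.049787 = -0.0503.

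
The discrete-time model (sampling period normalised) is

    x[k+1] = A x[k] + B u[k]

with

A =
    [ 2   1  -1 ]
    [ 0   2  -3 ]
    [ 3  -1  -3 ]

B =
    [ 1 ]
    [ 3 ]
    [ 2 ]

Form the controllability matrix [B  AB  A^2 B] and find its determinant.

AB = [[3], [0], [-6]]
A^2B = [[12], [18], [27]]
Controllability matrix C = [B  AB  A^2B] = [[1, 3, 12], [3, 0, 18], [2, -6, 27]]
Expanding along the first row, det(C) = 1·(0·27 - 18·(-6)) - 3·(3·27 - 18·2) + 12·(3·(-6) - 0·2) = 1·108 - 3·45 + 12·(-18) = -243
Since det(C) ≠ 0, rank(C) = 3 and the system is completely controllable.

-243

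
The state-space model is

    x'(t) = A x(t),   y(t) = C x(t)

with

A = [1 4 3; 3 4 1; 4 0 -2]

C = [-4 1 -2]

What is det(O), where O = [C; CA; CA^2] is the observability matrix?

1678

CA = [[-9, -12, -7]]
CA^2 = [[-73, -84, -25]]
Observability matrix O = [C; CA; CA^2] = [[-4, 1, -2], [-9, -12, -7], [-73, -84, -25]]
Expanding along the first row, det(O) = (-4)·((-12)·(-25) - (-7)·(-84)) - 1·((-9)·(-25) - (-7)·(-73)) + (-2)·((-9)·(-84) - (-12)·(-73)) = (-4)·(-288) - 1·(-286) + (-2)·(-120) = 1678
Since det(O) ≠ 0, rank(O) = 3 and the system is completely observable.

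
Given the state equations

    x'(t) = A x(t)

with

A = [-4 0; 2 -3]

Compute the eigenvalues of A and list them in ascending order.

det(sI - A) = s^2 - (tr A)s + det A, with tr A = (-4) + (-3) = -7 and det A = (-4)·(-3) - 0·2 = 12 - 0 = 12.
So p(s) = det(sI - A) = s^2 + 7s + 12.
Factor s^2 + 7s + 12: two numbers with sum -7 and product 12 are -3 and -4, so s^2 + 7s + 12 = (s + 3)(s + 4).
Hence p(s) = (s + 3) (s + 4), with roots -4, -3.
All eigenvalues have negative real part, so the system is asymptotically stable.

-4, -3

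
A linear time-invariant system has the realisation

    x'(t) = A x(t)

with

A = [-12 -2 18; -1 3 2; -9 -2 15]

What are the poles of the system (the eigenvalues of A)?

-3, 4, 5

det(sI - A) = s^3 - (tr A)s^2 + (M11 + M22 + M33)s - det A, where Mii is the 2×2 principal minor of A obtained by deleting row i and column i.
tr A = (-12) + 3 + 15 = 6; M11 = 3·15 - 2·(-2) = 45 - (-4) = 49; M22 = (-12)·15 - 18·(-9) = -180 - (-162) = -18; M33 = (-12)·3 - (-2)·(-1) = -36 - 2 = -38; sum of minors = -7.
det A = (-12)·(3·15 - 2·(-2)) - (-2)·((-1)·15 - 2·(-9)) + 18·((-1)·(-2) - 3·(-9)) = (-12)·49 - (-2)·3 + 18·29 = -60.
So p(s) = det(sI - A) = s^3 - 6s^2 - 7s + 60.
Rational-root test: any integer root divides 60. Testing small divisors, s = -3 works: p(-3) = -27 + (-54) + 21 + 60 = 0, so (s + 3) is a factor.
Dividing, p(s) = (s + 3)(s^2 - 9s + 20).
Factor s^2 - 9s + 20: two numbers with sum 9 and product 20 are 5 and 4, so s^2 - 9s + 20 = (s - 5)(s - 4).
Hence p(s) = (s - 5) (s - 4) (s + 3), with roots -3, 4, 5.
At least one eigenvalue has non-negative real part, so the system is not asymptotically stable.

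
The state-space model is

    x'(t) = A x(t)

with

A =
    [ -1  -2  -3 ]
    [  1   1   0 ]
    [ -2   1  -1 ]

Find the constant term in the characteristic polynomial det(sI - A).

Expand det(sI - A) for the 3×3 matrix.
p(s) = s^3 + s^2 - 5s + 10.
(Check: constant term = det(-A) = (-1)^3 det A = 10; coefficient of s^2 = -tr A = 1.)
The constant term is 10.

10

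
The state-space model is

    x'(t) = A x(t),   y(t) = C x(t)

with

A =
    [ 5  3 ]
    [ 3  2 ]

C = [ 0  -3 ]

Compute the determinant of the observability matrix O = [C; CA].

CA = [[-9, -6]]
Observability matrix O = [C; CA] = [[0, -3], [-9, -6]]
det(O) = 0·(-6) - (-3)·(-9) = 0 - 27 = -27
Since det(O) ≠ 0, rank(O) = 2 and the system is completely observable.

-27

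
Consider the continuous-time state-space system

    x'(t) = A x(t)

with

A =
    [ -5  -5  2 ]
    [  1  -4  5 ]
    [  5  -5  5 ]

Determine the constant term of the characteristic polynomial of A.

Expand det(sI - A) for the 3×3 matrix.
p(s) = s^3 + 4s^2 - 5s + 95.
(Check: constant term = det(-A) = (-1)^3 det A = 95; coefficient of s^2 = -tr A = 4.)
The constant term is 95.

95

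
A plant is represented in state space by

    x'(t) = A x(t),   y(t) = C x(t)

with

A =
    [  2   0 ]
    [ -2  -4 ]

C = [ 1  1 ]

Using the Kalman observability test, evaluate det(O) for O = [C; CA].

-4

CA = [[0, -4]]
Observability matrix O = [C; CA] = [[1, 1], [0, -4]]
det(O) = 1·(-4) - 1·0 = -4 - 0 = -4
Since det(O) ≠ 0, rank(O) = 2 and the system is completely observable.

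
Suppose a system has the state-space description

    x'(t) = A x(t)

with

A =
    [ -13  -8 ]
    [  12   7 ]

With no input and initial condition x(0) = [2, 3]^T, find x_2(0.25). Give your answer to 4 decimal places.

det(sI - A) = s^2 - (tr A)s + det A, with tr A = (-13) + 7 = -6 and det A = (-13)·7 - (-8)·12 = -91 - (-96) = 5.
So p(s) = det(sI - A) = s^2 + 6s + 5.
Factor s^2 + 6s + 5: two numbers with sum -6 and product 5 are -1 and -5, so s^2 + 6s + 5 = (s + 1)(s + 5).
Hence p(s) = (s + 1) (s + 5), with roots -5, -1.
The eigenvalues -5, -1 are distinct and real, so A is diagonalisable and x(t) = e^{At} x(0) = V diag(e^{λ_i t}) V^{-1} x(0), where the columns of V are the eigenvectors.
λ = -5: A - (-5)I = [[-8, -8], [12, 12]]. Row 1 gives (-8)·v1 + (-8)·v2 = 0, so take v_1 = [1, -1]^T.
λ = -1: A - (-1)I = [[-12, -8], [12, 8]]. Row 1 gives (-12)·v1 + (-8)·v2 = 0, so take v_2 = [2, -3]^T.
V = [v_1 v_2] = [[1, 2], [-1, -3]] has det V = -1, so V^{-1} = adj(V)/det V = [[3, 2], [-1, -1]].
Modal coordinates z(0) = V^{-1} x(0): 3·2 + 2·3 = 12; (-1)·2 + (-1)·3 = -5; so z(0) = [12, -5]^T.
x_2(t) = Σ_i (v_i)_2 · z_i(0) · e^{λ_i t} (row 2 of V times the modal terms).
x_2(0.25) = (-1)·12·e^{-5·0.25} + (-3)·(-5)·e^{-1·0.25} = (-12)·0.286505 + 15·0.778801 = 8.2440.

8.2440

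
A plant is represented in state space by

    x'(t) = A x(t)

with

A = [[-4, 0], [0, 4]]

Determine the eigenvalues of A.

-4, 4

det(sI - A) = s^2 - (tr A)s + det A, with tr A = (-4) + 4 = 0 and det A = (-4)·4 - 0·0 = -16 - 0 = -16.
So p(s) = det(sI - A) = s^2 - 16.
Factor s^2 - 16: two numbers with sum 0 and product -16 are 4 and -4, so s^2 - 16 = (s - 4)(s + 4).
Hence p(s) = (s - 4) (s + 4), with roots -4, 4.
At least one eigenvalue has non-negative real part, so the system is not asymptotically stable.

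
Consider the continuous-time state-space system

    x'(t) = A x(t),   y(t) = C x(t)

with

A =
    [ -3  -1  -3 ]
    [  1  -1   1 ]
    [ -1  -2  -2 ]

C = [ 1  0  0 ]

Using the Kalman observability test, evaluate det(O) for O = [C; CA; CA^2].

CA = [[-3, -1, -3]]
CA^2 = [[11, 10, 14]]
Observability matrix O = [C; CA; CA^2] = [[1, 0, 0], [-3, -1, -3], [11, 10, 14]]
Expanding along the first row, det(O) = 1·((-1)·14 - (-3)·10) - 0·((-3)·14 - (-3)·11) + 0·((-3)·10 - (-1)·11) = 1·16 - 0·(-9) + 0·(-19) = 16
Since det(O) ≠ 0, rank(O) = 3 and the system is completely observable.

16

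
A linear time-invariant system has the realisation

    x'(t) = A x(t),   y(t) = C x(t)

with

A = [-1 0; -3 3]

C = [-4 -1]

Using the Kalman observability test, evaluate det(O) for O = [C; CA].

19

CA = [[7, -3]]
Observability matrix O = [C; CA] = [[-4, -1], [7, -3]]
det(O) = (-4)·(-3) - (-1)·7 = 12 - (-7) = 19
Since det(O) ≠ 0, rank(O) = 2 and the system is completely observable.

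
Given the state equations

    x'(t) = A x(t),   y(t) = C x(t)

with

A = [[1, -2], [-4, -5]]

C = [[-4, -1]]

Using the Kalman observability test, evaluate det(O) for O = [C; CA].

CA = [[0, 13]]
Observability matrix O = [C; CA] = [[-4, -1], [0, 13]]
det(O) = (-4)·13 - (-1)·0 = -52 - 0 = -52
Since det(O) ≠ 0, rank(O) = 2 and the system is completely observable.

-52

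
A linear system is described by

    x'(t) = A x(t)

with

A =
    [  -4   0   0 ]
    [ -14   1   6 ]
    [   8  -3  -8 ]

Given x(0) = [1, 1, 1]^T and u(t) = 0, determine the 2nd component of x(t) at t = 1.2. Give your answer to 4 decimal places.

-0.1510

det(sI - A) = s^3 - (tr A)s^2 + (M11 + M22 + M33)s - det A, where Mii is the 2×2 principal minor of A obtained by deleting row i and column i.
tr A = (-4) + 1 + (-8) = -11; M11 = 1·(-8) - 6·(-3) = -8 - (-18) = 10; M22 = (-4)·(-8) - 0·8 = 32 - 0 = 32; M33 = (-4)·1 - 0·(-14) = -4 - 0 = -4; sum of minors = 38.
det A = (-4)·(1·(-8) - 6·(-3)) - 0·((-14)·(-8) - 6·8) + 0·((-14)·(-3) - 1·8) = (-4)·10 - 0·64 + 0·34 = -40.
So p(s) = det(sI - A) = s^3 + 11s^2 + 38s + 40.
Rational-root test: any integer root divides 40. Testing small divisors, s = -2 works: p(-2) = -8 + 44 + (-76) + 40 = 0, so (s + 2) is a factor.
Dividing, p(s) = (s + 2)(s^2 + 9s + 20).
Factor s^2 + 9s + 20: two numbers with sum -9 and product 20 are -4 and -5, so s^2 + 9s + 20 = (s + 4)(s + 5).
Hence p(s) = (s + 2) (s + 4) (s + 5), with roots -5, -4, -2.
The eigenvalues -5, -4, -2 are distinct and real, so A is diagonalisable and x(t) = e^{At} x(0) = V diag(e^{λ_i t}) V^{-1} x(0), where the columns of V are the eigenvectors.
λ = -5: A - (-5)I = [[1, 0, 0], [-14, 6, 6], [8, -3, -3]]. v must be orthogonal to every row; (row 1) × (row 2) = [0, -6, 6], so take v_1 = [0, -1, 1]^T.
λ = -4: A - (-4)I = [[0, 0, 0], [-14, 5, 6], [8, -3, -4]]. v must be orthogonal to every row; (row 2) × (row 3) = [-2, -8, 2], so take v_2 = [1, 4, -1]^T.
λ = -2: A - (-2)I = [[-2, 0, 0], [-14, 3, 6], [8, -3, -6]]. v must be orthogonal to every row; (row 1) × (row 2) = [0, 12, -6], so take v_3 = [0, -2, 1]^T.
V = [v_1 v_2 v_3] = [[0, 1, 0], [-1, 4, -2], [1, -1, 1]] has det V = -1, so V^{-1} = adj(V)/det V = [[-2, 1, 2], [1, 0, 0], [3, -1, -1]].
Modal coordinates z(0) = V^{-1} x(0): (-2)·1 + 1·1 + 2·1 = 1; 1·1 + 0·1 + 0·1 = 1; 3·1 + (-1)·1 + (-1)·1 = 1; so z(0) = [1, 1, 1]^T.
x_2(t) = Σ_i (v_i)_2 · z_i(0) · e^{λ_i t} (row 2 of V times the modal terms).
x_2(1.2) = (-1)·1·e^{-5·1.2} + 4·1·e^{-4·1.2} + (-2)·1·e^{-2·1.2} = (-1)·0.002479 + 4·0.008230 + (-2)·0.090718 = -0.1510.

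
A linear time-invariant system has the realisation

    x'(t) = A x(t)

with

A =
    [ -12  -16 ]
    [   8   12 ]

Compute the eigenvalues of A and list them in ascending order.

det(sI - A) = s^2 - (tr A)s + det A, with tr A = (-12) + 12 = 0 and det A = (-12)·12 - (-16)·8 = -144 - (-128) = -16.
So p(s) = det(sI - A) = s^2 - 16.
Factor s^2 - 16: two numbers with sum 0 and product -16 are 4 and -4, so s^2 - 16 = (s - 4)(s + 4).
Hence p(s) = (s - 4) (s + 4), with roots -4, 4.
At least one eigenvalue has non-negative real part, so the system is not asymptotically stable.

-4, 4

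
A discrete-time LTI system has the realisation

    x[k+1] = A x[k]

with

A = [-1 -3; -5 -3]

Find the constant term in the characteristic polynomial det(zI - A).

-12

For a 2×2 matrix, det(zI - A) = z^2 - (tr A)z + det A.
tr A = -4, det A = -12.
So p(z) = z^2 + 4z - 12.
The constant term is -12.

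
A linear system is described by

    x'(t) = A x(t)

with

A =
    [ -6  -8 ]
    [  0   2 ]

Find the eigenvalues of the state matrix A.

det(sI - A) = s^2 - (tr A)s + det A, with tr A = (-6) + 2 = -4 and det A = (-6)·2 - (-8)·0 = -12 - 0 = -12.
So p(s) = det(sI - A) = s^2 + 4s - 12.
Factor s^2 + 4s - 12: two numbers with sum -4 and product -12 are 2 and -6, so s^2 + 4s - 12 = (s - 2)(s + 6).
Hence p(s) = (s - 2) (s + 6), with roots -6, 2.
At least one eigenvalue has non-negative real part, so the system is not asymptotically stable.

-6, 2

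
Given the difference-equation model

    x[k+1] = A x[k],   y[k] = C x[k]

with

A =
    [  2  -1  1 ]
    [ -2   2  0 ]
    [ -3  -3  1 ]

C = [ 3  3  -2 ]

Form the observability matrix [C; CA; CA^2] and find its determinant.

-261

CA = [[6, 9, 1]]
CA^2 = [[-9, 9, 7]]
Observability matrix O = [C; CA; CA^2] = [[3, 3, -2], [6, 9, 1], [-9, 9, 7]]
Expanding along the first row, det(O) = 3·(9·7 - 1·9) - 3·(6·7 - 1·(-9)) + (-2)·(6·9 - 9·(-9)) = 3·54 - 3·51 + (-2)·135 = -261
Since det(O) ≠ 0, rank(O) = 3 and the system is completely observable.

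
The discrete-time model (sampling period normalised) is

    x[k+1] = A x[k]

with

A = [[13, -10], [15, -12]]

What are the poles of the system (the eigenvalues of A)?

-2, 3

det(zI - A) = z^2 - (tr A)z + det A, with tr A = 13 + (-12) = 1 and det A = 13·(-12) - (-10)·15 = -156 - (-150) = -6.
So p(z) = det(zI - A) = z^2 - z - 6.
Factor z^2 - z - 6: two numbers with sum 1 and product -6 are 3 and -2, so z^2 - z - 6 = (z - 3)(z + 2).
Hence p(z) = (z - 3) (z + 2), with roots -2, 3.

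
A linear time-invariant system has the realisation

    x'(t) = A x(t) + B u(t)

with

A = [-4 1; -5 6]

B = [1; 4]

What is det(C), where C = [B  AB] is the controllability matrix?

19

AB = [[0], [19]]
Controllability matrix C = [B  AB] = [[1, 0], [4, 19]]
det(C) = 1·19 - 0·4 = 19 - 0 = 19
Since det(C) ≠ 0, rank(C) = 2 and the system is completely controllable.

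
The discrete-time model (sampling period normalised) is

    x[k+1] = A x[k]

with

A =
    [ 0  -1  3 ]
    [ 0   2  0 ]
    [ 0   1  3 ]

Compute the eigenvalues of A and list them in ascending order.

det(zI - A) = z^3 - (tr A)z^2 + (M11 + M22 + M33)z - det A, where Mii is the 2×2 principal minor of A obtained by deleting row i and column i.
tr A = 0 + 2 + 3 = 5; M11 = 2·3 - 0·1 = 6 - 0 = 6; M22 = 0·3 - 3·0 = 0 - 0 = 0; M33 = 0·2 - (-1)·0 = 0 - 0 = 0; sum of minors = 6.
det A = 0·(2·3 - 0·1) - (-1)·(0·3 - 0·0) + 3·(0·1 - 2·0) = 0·6 - (-1)·0 + 3·0 = 0.
So p(z) = det(zI - A) = z^3 - 5z^2 + 6z.
The constant term is 0, so p(z) = z(z^2 - 5z + 6).
Factor z^2 - 5z + 6: two numbers with sum 5 and product 6 are 3 and 2, so z^2 - 5z + 6 = (z - 3)(z - 2).
Hence p(z) = z (z - 3) (z - 2), with roots 0, 2, 3.

0, 2, 3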